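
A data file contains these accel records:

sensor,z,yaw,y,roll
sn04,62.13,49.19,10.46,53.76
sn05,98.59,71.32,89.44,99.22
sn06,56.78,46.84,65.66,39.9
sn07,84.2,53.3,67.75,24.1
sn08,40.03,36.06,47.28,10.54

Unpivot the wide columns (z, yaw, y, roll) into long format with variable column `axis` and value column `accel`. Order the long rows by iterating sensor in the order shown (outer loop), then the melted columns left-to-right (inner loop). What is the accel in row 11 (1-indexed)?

65.66

20 rows total (5 × 4). Row 11: index ⌊(11-1)/4⌋ = 2 into sensor → sn06; (11-1) mod 4 = 2 into the melted columns → y.
So row 11 is (sn06, y, 65.66); accel = 65.66.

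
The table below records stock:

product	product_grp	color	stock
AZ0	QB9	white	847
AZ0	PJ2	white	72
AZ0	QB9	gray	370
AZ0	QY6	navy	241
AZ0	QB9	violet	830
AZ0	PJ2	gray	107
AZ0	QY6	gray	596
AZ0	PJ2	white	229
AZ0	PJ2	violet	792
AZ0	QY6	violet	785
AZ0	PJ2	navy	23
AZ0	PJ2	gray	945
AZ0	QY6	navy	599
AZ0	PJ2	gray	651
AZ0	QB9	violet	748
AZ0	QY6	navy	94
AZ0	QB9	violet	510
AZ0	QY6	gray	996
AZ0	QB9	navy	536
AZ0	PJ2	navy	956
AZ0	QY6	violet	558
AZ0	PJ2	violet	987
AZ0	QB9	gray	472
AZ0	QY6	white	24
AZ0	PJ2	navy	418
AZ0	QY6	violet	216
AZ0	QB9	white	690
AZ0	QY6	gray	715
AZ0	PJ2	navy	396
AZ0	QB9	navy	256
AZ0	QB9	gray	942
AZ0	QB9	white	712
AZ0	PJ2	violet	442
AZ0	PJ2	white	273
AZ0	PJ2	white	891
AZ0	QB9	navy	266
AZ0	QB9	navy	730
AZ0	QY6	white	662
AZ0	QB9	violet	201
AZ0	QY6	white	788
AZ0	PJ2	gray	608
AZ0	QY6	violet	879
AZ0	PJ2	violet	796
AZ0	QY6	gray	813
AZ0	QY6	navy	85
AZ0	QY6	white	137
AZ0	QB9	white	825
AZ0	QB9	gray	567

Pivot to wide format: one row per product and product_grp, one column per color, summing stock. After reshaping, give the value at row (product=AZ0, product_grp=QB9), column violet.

Rows with product=AZ0, product_grp=QB9 and color=violet: stock values are 830, 748, 510, 201.
830 + 748 + 510 + 201 = 2289.

2289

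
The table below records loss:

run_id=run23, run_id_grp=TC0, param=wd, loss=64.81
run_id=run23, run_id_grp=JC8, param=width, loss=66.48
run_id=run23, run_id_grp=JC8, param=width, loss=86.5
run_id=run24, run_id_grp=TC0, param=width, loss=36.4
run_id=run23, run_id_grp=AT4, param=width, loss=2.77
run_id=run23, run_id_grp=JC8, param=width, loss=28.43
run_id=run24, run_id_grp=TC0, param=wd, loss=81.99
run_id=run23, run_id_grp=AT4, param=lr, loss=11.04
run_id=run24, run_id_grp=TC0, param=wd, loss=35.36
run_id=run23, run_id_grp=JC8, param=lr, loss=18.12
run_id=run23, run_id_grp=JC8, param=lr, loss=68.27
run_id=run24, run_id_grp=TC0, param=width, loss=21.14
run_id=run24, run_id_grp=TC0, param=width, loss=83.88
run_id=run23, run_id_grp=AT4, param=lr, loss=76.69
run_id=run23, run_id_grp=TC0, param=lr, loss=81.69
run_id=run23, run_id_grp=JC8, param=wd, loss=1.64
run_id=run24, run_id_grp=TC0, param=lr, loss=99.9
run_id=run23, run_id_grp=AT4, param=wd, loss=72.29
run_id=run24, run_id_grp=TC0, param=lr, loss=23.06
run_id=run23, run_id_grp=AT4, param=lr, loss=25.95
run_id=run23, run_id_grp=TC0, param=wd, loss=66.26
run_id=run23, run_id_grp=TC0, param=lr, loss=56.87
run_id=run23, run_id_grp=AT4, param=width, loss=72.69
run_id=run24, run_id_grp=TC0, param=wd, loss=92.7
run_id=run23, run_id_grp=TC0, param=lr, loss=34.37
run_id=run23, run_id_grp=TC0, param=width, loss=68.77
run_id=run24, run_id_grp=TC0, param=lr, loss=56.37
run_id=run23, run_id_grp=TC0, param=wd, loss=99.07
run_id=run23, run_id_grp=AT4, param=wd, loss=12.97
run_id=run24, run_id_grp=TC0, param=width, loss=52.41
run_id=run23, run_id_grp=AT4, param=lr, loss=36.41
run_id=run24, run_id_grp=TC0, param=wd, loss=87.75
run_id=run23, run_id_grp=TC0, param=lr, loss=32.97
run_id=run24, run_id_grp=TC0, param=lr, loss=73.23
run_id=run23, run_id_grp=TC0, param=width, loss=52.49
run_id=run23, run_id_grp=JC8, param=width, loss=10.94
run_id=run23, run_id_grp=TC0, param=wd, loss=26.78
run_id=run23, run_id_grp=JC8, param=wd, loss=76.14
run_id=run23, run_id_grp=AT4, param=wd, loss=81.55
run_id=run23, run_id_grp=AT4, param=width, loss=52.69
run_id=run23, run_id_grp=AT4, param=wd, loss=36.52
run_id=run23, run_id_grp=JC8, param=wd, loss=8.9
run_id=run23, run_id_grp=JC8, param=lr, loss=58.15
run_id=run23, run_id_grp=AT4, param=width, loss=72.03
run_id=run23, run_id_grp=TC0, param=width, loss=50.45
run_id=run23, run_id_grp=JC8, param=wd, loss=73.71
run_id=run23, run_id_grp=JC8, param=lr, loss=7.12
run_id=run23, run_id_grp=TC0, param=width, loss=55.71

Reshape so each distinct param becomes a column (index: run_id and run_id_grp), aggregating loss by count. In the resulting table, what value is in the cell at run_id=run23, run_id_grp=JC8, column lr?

Rows with run_id=run23, run_id_grp=JC8 and param=lr: loss values are 18.12, 68.27, 58.15, 7.12.
4 rows match — count = 4.

4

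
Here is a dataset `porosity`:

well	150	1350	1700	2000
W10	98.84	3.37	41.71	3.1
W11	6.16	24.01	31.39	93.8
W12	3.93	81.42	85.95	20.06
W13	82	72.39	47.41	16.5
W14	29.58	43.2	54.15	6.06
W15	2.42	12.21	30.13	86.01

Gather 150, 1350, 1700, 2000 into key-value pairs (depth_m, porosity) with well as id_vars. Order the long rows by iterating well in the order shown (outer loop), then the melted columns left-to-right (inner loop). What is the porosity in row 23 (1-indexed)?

24 rows total (6 × 4). Row 23: index ⌊(23-1)/4⌋ = 5 into well → W15; (23-1) mod 4 = 2 into the melted columns → 1700.
So row 23 is (W15, 1700, 30.13); porosity = 30.13.

30.13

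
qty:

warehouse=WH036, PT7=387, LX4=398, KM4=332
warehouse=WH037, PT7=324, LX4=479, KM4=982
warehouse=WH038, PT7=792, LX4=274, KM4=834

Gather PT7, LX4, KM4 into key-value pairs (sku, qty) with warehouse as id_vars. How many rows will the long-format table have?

9

3 warehouse values × 3 melted columns = 9 rows.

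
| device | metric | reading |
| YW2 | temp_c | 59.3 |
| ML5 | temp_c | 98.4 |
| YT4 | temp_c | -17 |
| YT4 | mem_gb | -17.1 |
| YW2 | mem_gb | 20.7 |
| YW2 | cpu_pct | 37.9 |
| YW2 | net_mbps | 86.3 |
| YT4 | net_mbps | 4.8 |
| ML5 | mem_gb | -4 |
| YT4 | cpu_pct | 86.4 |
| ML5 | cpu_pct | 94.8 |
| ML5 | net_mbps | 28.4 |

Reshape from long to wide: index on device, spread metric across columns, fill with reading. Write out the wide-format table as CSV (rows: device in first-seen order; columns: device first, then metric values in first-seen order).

Columns: device plus the 4 distinct metric values (temp_c, mem_gb, cpu_pct, net_mbps).
For example, row YW2 column temp_c takes reading=59.3 from the long row (YW2, temp_c).

device,temp_c,mem_gb,cpu_pct,net_mbps
YW2,59.3,20.7,37.9,86.3
ML5,98.4,-4,94.8,28.4
YT4,-17,-17.1,86.4,4.8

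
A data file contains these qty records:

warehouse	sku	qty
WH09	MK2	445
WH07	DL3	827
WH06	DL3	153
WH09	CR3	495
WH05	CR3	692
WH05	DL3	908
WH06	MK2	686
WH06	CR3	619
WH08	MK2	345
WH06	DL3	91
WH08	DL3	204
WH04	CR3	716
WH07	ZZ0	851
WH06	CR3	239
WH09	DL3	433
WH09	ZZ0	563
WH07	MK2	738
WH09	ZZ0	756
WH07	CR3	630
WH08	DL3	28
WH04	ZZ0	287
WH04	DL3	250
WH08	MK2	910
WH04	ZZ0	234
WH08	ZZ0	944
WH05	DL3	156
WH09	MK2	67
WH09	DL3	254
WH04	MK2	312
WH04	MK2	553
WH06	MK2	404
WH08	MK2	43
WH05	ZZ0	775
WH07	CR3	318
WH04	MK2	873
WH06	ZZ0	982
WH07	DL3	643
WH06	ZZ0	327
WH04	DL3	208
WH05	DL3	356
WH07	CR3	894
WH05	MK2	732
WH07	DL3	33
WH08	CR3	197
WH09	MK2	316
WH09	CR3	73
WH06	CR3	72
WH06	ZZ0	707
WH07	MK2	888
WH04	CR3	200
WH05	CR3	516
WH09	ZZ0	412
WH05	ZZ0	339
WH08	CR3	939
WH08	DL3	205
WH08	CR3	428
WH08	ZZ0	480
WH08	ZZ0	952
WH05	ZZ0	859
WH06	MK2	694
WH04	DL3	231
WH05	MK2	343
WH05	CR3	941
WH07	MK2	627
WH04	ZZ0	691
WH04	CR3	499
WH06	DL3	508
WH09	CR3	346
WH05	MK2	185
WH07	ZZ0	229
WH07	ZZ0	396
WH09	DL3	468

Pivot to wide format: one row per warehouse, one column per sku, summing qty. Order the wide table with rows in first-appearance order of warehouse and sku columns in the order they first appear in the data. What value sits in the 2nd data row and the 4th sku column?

1476

With rows in first-appearance order of warehouse, row 2 is warehouse=WH07. sku columns in first-appearance order: MK2, DL3, CR3, ZZ0; column 4 is ZZ0.
Long rows with warehouse=WH07, sku=ZZ0: 851 + 229 + 396 = 1476.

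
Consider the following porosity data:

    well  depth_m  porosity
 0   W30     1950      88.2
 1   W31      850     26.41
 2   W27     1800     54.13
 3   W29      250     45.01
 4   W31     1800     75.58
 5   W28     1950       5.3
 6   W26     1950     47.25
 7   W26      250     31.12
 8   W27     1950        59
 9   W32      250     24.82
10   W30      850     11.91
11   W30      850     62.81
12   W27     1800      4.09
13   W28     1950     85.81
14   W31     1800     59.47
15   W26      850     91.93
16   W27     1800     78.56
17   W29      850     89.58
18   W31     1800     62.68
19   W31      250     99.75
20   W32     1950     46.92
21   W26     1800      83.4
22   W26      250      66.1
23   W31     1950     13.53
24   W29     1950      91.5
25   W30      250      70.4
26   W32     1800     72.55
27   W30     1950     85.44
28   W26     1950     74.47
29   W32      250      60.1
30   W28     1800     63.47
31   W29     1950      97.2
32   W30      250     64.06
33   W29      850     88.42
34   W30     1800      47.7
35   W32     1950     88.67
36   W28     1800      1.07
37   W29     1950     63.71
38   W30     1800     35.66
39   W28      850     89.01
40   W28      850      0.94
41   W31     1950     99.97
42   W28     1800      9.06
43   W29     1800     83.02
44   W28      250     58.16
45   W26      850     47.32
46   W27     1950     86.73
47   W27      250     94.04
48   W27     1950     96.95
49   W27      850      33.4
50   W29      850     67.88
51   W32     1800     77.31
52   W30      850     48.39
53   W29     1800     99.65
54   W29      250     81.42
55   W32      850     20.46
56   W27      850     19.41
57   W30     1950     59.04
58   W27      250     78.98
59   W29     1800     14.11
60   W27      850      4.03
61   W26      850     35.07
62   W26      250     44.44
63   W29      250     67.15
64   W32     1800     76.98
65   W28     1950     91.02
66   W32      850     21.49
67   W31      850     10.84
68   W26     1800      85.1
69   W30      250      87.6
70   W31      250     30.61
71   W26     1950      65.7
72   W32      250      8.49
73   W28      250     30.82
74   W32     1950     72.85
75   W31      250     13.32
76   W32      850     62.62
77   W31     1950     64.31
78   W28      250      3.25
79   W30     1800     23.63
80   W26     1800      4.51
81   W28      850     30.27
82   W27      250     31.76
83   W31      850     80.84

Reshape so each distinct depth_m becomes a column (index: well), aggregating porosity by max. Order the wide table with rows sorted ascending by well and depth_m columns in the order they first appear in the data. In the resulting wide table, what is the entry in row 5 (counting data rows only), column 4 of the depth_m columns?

87.6

With rows sorted ascending by well, row 5 is well=W30. depth_m columns in first-appearance order: 1950, 850, 1800, 250; column 4 is 250.
Long rows with well=W30, depth_m=250: max(70.4, 64.06, 87.6) = 87.6.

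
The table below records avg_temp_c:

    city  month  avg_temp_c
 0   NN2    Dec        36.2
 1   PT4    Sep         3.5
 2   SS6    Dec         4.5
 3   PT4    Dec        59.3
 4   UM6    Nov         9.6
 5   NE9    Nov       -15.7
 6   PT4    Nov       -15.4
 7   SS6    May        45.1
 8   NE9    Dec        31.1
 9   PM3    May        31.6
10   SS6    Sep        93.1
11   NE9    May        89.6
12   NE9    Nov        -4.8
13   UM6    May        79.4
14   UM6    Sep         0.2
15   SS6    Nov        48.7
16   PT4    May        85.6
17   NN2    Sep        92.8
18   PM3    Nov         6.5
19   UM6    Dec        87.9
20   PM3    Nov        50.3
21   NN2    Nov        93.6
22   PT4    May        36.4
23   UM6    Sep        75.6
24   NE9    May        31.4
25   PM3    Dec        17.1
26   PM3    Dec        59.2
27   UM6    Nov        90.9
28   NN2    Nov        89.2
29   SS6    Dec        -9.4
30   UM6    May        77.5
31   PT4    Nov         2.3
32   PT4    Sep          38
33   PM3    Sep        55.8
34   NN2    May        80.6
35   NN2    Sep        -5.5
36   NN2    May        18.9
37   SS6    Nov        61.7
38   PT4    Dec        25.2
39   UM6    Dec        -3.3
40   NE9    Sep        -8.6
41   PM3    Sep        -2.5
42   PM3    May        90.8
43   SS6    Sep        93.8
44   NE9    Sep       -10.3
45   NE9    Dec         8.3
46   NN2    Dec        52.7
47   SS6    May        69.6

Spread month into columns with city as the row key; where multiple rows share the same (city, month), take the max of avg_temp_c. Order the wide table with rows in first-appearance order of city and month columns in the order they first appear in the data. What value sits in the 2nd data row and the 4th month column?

With rows in first-appearance order of city, row 2 is city=PT4. month columns in first-appearance order: Dec, Sep, Nov, May; column 4 is May.
Long rows with city=PT4, month=May: max(85.6, 36.4) = 85.6.

85.6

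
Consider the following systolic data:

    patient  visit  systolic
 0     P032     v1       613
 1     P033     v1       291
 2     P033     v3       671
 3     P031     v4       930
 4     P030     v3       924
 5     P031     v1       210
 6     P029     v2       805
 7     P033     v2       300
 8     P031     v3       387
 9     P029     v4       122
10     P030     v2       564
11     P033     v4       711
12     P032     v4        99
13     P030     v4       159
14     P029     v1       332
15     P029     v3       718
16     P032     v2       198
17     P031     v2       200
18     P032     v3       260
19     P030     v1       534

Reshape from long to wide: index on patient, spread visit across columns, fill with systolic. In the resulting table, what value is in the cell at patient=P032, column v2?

198

Wide layout: rows indexed by patient, columns are the 4 distinct visit values (v1, v3, v4, v2).
Cell (patient=P032, visit=v2) draws from the long row where patient=P032 and visit=v2, which has systolic=198.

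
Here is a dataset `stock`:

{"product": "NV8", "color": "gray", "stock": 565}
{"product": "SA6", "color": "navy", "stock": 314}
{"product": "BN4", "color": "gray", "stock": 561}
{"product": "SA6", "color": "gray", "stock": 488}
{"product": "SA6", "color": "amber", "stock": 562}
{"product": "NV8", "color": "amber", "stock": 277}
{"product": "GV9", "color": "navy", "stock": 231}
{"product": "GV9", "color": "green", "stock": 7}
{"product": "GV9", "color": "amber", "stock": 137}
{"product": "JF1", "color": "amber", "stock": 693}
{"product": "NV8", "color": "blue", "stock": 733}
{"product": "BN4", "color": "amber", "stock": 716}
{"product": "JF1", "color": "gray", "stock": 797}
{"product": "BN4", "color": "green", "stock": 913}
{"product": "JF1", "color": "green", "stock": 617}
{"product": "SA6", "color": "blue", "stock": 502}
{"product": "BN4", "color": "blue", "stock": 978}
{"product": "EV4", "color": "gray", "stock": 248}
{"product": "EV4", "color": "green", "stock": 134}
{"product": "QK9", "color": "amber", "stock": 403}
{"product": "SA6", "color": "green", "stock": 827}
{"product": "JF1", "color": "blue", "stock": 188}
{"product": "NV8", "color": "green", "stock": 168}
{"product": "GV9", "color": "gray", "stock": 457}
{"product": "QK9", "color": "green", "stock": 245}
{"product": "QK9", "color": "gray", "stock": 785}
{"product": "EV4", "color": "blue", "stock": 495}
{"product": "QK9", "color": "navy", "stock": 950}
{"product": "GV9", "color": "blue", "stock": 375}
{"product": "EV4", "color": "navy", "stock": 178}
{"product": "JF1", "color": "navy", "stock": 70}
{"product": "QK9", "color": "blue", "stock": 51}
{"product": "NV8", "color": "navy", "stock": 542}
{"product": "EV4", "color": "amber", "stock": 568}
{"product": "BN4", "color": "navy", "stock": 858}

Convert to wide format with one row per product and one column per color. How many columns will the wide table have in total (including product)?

1 column for product plus 5 distinct color values → 6 columns.

6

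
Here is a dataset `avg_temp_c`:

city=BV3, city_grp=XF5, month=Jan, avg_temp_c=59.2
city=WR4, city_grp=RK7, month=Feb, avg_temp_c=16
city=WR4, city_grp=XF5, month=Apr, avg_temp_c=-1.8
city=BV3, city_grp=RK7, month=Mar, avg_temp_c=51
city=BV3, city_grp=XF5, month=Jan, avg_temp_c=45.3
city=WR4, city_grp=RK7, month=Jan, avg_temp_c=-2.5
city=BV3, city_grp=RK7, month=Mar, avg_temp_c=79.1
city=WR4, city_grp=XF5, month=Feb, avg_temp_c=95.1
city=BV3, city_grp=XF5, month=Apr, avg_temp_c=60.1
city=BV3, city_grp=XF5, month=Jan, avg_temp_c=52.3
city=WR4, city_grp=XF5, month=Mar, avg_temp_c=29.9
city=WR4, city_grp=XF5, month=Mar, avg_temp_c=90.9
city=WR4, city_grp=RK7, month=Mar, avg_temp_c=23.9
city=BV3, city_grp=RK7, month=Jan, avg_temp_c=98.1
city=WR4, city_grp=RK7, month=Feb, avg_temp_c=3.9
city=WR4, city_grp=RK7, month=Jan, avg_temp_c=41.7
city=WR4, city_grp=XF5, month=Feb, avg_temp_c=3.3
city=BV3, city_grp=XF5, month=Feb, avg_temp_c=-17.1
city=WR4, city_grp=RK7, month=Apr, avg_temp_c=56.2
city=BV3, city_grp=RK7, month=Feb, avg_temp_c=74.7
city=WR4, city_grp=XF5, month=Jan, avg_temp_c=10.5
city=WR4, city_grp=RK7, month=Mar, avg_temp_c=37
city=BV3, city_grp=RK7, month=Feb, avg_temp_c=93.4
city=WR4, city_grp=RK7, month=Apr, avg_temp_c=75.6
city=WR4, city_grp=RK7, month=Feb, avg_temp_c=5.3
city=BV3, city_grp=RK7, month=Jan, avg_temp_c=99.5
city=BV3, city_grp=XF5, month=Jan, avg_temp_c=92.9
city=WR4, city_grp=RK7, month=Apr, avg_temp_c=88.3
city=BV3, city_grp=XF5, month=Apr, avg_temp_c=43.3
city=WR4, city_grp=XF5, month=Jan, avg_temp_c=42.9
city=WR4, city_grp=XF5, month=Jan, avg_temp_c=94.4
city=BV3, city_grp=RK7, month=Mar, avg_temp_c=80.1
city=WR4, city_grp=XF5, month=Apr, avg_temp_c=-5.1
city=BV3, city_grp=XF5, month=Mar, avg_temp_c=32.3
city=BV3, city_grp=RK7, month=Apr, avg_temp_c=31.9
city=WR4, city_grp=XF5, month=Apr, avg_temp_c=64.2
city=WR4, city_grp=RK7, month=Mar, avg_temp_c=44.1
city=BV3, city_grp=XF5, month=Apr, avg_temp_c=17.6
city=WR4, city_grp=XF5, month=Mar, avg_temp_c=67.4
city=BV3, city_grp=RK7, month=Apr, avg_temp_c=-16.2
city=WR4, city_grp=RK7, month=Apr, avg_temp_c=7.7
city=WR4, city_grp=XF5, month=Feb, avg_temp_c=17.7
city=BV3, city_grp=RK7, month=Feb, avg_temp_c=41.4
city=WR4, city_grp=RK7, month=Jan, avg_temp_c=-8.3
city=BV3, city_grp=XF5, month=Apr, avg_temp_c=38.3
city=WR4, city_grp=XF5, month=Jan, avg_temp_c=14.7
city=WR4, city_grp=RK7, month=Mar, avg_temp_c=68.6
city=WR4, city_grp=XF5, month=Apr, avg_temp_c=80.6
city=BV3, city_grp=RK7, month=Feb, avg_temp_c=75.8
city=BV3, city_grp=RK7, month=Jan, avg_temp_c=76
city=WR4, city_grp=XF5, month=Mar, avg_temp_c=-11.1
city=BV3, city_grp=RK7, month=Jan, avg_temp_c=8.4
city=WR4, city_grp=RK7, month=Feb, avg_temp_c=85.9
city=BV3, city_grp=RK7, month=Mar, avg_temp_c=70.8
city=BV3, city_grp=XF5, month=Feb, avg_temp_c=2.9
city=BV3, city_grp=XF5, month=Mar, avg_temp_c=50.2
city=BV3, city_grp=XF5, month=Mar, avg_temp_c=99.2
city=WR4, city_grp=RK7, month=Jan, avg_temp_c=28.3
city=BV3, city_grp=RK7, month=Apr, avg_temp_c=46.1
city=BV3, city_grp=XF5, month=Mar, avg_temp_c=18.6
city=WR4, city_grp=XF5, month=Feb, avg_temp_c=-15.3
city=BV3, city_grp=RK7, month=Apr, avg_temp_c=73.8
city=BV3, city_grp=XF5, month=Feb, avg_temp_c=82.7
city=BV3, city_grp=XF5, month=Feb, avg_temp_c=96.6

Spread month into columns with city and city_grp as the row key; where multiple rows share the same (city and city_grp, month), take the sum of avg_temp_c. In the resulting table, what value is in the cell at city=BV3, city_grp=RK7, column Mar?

281

Rows with city=BV3, city_grp=RK7 and month=Mar: avg_temp_c values are 51, 79.1, 80.1, 70.8.
51 + 79.1 + 80.1 + 70.8 = 281.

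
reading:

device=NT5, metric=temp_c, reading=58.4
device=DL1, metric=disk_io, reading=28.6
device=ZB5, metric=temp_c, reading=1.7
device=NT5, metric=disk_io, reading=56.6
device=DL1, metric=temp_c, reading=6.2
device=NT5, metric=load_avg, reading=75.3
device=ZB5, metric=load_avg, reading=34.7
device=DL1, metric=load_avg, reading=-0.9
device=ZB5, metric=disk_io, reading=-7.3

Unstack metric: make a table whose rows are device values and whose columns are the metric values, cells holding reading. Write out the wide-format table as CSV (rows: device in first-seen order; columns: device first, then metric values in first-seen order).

device,temp_c,disk_io,load_avg
NT5,58.4,56.6,75.3
DL1,6.2,28.6,-0.9
ZB5,1.7,-7.3,34.7

Columns: device plus the 3 distinct metric values (temp_c, disk_io, load_avg).
For example, row NT5 column temp_c takes reading=58.4 from the long row (NT5, temp_c).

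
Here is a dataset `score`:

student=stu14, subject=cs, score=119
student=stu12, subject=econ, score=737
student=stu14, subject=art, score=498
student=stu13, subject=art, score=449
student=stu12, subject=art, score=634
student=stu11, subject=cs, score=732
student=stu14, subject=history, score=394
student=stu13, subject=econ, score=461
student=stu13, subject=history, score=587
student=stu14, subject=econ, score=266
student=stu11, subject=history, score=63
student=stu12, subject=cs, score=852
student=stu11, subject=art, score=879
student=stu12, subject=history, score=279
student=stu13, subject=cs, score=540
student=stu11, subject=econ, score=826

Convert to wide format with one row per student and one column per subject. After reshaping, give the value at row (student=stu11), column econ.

Wide layout: rows indexed by student, columns are the 4 distinct subject values (cs, econ, art, history).
Cell (student=stu11, subject=econ) draws from the long row where student=stu11 and subject=econ, which has score=826.

826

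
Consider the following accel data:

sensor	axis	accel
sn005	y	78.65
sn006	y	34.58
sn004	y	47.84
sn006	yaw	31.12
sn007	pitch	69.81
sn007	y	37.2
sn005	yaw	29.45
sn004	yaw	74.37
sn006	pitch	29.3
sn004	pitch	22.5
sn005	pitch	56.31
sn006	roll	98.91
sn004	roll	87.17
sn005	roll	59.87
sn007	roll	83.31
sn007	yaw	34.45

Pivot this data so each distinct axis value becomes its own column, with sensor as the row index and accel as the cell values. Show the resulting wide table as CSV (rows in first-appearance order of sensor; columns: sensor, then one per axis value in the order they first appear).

sensor,y,yaw,pitch,roll
sn005,78.65,29.45,56.31,59.87
sn006,34.58,31.12,29.3,98.91
sn004,47.84,74.37,22.5,87.17
sn007,37.2,34.45,69.81,83.31

Columns: sensor plus the 4 distinct axis values (y, yaw, pitch, roll).
For example, row sn005 column y takes accel=78.65 from the long row (sn005, y).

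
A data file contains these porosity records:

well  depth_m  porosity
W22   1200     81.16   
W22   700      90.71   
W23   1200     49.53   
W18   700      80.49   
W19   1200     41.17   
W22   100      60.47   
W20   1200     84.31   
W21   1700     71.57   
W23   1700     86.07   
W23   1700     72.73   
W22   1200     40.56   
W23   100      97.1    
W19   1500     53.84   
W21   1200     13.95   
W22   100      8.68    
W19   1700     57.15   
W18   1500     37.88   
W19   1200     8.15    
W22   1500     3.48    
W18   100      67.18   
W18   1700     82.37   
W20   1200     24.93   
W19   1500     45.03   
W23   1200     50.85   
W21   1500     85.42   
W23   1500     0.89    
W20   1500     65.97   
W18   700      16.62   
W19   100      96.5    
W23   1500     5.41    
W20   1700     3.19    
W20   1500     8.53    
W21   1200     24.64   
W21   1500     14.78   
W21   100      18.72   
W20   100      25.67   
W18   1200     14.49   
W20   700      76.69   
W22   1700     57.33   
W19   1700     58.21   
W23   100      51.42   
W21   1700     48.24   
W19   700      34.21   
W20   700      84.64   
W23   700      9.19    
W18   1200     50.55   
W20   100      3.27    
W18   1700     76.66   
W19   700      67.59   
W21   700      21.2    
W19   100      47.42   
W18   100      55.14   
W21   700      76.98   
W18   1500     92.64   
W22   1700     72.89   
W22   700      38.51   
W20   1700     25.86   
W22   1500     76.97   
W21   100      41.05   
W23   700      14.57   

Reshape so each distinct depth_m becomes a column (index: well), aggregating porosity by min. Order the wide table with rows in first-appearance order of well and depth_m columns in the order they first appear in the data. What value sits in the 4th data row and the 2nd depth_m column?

34.21

With rows in first-appearance order of well, row 4 is well=W19. depth_m columns in first-appearance order: 1200, 700, 100, 1700, 1500; column 2 is 700.
Long rows with well=W19, depth_m=700: min(34.21, 67.59) = 34.21.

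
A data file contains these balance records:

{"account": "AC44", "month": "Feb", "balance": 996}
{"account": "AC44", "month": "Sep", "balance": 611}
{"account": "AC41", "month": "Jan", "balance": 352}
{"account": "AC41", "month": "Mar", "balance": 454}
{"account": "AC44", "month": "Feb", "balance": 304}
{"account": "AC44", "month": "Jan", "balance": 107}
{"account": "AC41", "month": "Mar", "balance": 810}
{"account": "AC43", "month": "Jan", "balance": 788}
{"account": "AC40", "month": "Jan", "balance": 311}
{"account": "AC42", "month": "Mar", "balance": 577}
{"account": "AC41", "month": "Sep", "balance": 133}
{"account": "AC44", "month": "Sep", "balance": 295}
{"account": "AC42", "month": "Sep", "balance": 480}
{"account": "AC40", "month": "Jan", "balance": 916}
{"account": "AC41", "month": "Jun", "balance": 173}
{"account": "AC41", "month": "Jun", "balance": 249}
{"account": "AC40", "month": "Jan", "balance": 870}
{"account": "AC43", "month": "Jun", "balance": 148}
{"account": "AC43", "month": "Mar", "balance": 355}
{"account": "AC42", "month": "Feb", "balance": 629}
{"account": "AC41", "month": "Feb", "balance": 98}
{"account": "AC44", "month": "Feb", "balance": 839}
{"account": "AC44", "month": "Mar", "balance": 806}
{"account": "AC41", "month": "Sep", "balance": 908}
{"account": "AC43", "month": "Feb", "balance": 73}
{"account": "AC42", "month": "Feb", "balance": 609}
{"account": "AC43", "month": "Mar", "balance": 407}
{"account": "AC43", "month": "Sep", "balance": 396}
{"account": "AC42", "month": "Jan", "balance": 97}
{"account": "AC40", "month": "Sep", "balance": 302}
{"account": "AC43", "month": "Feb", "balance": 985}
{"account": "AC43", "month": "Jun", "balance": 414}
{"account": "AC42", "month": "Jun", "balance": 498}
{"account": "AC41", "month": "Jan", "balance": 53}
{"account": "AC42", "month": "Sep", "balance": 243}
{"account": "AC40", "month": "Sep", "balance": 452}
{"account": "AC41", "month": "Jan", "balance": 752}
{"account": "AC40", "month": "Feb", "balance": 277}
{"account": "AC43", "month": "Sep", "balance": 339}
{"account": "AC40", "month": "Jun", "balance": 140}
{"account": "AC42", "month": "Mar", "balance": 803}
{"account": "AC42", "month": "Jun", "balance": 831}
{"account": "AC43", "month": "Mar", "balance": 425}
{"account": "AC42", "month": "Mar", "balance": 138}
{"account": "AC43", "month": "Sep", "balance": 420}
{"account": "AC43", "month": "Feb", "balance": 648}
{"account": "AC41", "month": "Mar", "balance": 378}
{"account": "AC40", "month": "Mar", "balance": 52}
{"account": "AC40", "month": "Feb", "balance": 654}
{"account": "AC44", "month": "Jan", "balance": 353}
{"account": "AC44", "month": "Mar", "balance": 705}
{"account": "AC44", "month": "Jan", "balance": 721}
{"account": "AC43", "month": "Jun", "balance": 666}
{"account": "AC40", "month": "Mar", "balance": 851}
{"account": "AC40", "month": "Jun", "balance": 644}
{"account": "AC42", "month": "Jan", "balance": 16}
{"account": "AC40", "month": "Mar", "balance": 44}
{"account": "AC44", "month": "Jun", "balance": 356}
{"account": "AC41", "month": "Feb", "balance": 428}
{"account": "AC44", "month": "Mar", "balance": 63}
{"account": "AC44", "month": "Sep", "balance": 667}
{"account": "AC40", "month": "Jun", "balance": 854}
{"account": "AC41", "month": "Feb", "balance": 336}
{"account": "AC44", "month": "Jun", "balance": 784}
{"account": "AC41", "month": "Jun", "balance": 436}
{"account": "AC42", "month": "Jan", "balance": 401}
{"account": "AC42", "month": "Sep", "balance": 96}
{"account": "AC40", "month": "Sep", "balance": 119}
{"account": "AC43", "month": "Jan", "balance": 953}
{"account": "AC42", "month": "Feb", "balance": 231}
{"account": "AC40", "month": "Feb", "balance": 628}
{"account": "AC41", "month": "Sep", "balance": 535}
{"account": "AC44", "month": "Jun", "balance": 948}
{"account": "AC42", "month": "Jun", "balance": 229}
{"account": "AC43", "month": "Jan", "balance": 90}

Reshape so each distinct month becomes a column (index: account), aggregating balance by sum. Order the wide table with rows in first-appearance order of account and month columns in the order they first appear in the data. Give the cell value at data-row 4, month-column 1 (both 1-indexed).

1559

With rows in first-appearance order of account, row 4 is account=AC40. month columns in first-appearance order: Feb, Sep, Jan, Mar, Jun; column 1 is Feb.
Long rows with account=AC40, month=Feb: 277 + 654 + 628 = 1559.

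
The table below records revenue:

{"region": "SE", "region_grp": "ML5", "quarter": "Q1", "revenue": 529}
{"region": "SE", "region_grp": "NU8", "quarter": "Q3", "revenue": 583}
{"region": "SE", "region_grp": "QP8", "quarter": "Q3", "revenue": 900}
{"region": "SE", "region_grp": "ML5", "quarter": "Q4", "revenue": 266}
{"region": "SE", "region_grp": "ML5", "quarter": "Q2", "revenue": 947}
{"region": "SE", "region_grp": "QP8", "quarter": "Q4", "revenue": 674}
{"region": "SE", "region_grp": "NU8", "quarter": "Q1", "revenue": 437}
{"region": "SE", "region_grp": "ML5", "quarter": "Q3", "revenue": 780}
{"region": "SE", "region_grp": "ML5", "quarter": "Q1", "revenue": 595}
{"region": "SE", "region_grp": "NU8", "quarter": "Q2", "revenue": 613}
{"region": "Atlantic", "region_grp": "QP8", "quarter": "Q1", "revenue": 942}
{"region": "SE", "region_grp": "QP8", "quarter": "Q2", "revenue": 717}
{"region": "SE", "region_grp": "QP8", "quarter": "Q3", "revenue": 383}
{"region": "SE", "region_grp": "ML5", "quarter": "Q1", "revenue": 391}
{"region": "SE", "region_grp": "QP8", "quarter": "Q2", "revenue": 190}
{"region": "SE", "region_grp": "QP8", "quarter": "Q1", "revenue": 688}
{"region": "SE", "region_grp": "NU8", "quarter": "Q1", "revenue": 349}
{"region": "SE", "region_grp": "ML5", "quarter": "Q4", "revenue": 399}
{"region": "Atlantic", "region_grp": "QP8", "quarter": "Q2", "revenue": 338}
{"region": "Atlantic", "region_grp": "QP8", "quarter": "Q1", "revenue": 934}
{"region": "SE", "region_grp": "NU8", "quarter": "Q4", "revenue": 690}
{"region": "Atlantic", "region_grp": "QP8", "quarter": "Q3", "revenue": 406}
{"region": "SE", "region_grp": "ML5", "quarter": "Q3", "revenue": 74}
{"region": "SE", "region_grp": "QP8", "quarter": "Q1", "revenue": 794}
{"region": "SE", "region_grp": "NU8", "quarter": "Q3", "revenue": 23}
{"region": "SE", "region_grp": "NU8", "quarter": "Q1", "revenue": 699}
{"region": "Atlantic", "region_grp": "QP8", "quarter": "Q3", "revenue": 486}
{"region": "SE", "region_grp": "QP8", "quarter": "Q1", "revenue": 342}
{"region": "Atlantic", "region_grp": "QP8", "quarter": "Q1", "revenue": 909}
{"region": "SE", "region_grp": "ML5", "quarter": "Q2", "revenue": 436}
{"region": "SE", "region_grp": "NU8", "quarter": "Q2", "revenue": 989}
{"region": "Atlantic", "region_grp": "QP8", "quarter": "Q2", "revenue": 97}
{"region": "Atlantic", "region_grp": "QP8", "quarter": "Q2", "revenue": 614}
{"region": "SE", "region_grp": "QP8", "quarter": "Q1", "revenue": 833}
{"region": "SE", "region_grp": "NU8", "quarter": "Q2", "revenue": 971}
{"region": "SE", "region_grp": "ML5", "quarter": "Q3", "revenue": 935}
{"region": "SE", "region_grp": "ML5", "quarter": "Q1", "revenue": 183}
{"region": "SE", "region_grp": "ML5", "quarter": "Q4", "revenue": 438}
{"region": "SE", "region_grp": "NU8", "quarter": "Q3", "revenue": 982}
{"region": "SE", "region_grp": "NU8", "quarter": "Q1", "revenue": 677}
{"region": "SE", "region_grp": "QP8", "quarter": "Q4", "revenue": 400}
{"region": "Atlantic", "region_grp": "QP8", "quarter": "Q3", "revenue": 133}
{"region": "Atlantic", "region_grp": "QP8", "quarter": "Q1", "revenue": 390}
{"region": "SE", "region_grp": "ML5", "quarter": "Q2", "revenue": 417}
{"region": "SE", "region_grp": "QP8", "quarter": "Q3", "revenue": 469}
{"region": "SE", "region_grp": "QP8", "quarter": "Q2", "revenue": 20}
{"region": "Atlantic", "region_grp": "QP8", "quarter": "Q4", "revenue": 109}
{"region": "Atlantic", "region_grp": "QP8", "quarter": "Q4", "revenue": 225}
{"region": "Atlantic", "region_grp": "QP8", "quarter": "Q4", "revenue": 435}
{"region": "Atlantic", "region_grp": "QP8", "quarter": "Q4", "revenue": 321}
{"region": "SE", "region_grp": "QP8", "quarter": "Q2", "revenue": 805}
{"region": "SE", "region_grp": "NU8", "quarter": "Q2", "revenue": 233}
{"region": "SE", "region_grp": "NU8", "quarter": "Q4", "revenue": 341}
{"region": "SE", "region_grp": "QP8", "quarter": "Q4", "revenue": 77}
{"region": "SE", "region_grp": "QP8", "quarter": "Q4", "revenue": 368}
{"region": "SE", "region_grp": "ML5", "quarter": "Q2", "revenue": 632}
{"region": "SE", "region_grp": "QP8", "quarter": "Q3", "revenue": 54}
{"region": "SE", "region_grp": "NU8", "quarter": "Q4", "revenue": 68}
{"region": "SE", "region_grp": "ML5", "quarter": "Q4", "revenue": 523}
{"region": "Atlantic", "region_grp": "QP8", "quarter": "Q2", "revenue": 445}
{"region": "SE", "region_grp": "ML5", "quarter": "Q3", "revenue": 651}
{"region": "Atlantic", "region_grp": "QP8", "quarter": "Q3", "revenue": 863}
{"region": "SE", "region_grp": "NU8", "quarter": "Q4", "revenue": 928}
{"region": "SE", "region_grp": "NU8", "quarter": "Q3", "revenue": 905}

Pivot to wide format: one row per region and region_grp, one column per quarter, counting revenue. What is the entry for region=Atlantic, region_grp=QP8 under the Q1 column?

Rows with region=Atlantic, region_grp=QP8 and quarter=Q1: revenue values are 942, 934, 909, 390.
4 rows match — count = 4.

4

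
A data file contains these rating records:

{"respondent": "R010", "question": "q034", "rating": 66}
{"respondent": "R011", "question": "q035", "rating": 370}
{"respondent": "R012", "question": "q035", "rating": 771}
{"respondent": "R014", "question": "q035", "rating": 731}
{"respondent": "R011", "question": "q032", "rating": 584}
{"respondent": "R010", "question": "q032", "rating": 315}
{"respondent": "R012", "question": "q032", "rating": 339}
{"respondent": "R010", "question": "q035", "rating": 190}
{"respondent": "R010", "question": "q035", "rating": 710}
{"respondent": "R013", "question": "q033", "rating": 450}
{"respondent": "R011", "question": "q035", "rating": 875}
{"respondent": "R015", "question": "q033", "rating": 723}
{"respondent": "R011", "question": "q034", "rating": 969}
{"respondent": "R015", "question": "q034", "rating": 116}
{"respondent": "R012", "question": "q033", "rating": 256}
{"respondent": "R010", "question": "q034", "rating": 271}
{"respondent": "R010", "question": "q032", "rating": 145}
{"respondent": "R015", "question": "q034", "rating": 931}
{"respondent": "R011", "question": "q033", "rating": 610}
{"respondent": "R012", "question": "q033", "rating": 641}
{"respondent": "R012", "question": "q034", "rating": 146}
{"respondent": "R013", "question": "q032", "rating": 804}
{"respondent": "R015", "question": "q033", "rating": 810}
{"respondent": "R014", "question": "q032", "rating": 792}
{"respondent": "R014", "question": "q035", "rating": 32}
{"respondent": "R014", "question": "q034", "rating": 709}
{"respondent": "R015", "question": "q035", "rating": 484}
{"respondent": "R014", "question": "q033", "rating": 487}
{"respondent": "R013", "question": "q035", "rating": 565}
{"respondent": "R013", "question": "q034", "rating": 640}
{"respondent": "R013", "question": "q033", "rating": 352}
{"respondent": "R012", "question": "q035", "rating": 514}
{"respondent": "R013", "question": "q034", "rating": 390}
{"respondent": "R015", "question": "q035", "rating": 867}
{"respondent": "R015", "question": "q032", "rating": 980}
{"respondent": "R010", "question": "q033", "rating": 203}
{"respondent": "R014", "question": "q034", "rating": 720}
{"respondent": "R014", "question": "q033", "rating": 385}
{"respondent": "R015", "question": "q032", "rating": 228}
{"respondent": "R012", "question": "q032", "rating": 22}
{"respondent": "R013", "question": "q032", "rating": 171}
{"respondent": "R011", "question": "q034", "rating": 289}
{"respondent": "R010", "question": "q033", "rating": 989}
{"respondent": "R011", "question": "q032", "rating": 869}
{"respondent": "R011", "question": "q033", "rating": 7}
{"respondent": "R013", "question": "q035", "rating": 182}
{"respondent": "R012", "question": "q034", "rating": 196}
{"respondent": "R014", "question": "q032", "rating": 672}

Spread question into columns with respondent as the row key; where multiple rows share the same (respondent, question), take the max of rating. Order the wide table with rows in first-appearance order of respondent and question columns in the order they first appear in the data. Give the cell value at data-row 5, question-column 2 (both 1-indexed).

565

With rows in first-appearance order of respondent, row 5 is respondent=R013. question columns in first-appearance order: q034, q035, q032, q033; column 2 is q035.
Long rows with respondent=R013, question=q035: max(565, 182) = 565.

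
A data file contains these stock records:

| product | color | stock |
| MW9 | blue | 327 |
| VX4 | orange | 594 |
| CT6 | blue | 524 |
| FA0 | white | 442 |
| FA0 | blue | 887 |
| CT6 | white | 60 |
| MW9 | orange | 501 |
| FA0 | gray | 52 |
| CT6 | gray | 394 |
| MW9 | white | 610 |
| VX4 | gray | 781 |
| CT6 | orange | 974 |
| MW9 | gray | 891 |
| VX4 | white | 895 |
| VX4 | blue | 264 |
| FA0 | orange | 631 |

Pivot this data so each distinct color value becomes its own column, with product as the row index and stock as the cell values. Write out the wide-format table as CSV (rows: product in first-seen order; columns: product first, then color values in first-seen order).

product,blue,orange,white,gray
MW9,327,501,610,891
VX4,264,594,895,781
CT6,524,974,60,394
FA0,887,631,442,52

Columns: product plus the 4 distinct color values (blue, orange, white, gray).
For example, row MW9 column blue takes stock=327 from the long row (MW9, blue).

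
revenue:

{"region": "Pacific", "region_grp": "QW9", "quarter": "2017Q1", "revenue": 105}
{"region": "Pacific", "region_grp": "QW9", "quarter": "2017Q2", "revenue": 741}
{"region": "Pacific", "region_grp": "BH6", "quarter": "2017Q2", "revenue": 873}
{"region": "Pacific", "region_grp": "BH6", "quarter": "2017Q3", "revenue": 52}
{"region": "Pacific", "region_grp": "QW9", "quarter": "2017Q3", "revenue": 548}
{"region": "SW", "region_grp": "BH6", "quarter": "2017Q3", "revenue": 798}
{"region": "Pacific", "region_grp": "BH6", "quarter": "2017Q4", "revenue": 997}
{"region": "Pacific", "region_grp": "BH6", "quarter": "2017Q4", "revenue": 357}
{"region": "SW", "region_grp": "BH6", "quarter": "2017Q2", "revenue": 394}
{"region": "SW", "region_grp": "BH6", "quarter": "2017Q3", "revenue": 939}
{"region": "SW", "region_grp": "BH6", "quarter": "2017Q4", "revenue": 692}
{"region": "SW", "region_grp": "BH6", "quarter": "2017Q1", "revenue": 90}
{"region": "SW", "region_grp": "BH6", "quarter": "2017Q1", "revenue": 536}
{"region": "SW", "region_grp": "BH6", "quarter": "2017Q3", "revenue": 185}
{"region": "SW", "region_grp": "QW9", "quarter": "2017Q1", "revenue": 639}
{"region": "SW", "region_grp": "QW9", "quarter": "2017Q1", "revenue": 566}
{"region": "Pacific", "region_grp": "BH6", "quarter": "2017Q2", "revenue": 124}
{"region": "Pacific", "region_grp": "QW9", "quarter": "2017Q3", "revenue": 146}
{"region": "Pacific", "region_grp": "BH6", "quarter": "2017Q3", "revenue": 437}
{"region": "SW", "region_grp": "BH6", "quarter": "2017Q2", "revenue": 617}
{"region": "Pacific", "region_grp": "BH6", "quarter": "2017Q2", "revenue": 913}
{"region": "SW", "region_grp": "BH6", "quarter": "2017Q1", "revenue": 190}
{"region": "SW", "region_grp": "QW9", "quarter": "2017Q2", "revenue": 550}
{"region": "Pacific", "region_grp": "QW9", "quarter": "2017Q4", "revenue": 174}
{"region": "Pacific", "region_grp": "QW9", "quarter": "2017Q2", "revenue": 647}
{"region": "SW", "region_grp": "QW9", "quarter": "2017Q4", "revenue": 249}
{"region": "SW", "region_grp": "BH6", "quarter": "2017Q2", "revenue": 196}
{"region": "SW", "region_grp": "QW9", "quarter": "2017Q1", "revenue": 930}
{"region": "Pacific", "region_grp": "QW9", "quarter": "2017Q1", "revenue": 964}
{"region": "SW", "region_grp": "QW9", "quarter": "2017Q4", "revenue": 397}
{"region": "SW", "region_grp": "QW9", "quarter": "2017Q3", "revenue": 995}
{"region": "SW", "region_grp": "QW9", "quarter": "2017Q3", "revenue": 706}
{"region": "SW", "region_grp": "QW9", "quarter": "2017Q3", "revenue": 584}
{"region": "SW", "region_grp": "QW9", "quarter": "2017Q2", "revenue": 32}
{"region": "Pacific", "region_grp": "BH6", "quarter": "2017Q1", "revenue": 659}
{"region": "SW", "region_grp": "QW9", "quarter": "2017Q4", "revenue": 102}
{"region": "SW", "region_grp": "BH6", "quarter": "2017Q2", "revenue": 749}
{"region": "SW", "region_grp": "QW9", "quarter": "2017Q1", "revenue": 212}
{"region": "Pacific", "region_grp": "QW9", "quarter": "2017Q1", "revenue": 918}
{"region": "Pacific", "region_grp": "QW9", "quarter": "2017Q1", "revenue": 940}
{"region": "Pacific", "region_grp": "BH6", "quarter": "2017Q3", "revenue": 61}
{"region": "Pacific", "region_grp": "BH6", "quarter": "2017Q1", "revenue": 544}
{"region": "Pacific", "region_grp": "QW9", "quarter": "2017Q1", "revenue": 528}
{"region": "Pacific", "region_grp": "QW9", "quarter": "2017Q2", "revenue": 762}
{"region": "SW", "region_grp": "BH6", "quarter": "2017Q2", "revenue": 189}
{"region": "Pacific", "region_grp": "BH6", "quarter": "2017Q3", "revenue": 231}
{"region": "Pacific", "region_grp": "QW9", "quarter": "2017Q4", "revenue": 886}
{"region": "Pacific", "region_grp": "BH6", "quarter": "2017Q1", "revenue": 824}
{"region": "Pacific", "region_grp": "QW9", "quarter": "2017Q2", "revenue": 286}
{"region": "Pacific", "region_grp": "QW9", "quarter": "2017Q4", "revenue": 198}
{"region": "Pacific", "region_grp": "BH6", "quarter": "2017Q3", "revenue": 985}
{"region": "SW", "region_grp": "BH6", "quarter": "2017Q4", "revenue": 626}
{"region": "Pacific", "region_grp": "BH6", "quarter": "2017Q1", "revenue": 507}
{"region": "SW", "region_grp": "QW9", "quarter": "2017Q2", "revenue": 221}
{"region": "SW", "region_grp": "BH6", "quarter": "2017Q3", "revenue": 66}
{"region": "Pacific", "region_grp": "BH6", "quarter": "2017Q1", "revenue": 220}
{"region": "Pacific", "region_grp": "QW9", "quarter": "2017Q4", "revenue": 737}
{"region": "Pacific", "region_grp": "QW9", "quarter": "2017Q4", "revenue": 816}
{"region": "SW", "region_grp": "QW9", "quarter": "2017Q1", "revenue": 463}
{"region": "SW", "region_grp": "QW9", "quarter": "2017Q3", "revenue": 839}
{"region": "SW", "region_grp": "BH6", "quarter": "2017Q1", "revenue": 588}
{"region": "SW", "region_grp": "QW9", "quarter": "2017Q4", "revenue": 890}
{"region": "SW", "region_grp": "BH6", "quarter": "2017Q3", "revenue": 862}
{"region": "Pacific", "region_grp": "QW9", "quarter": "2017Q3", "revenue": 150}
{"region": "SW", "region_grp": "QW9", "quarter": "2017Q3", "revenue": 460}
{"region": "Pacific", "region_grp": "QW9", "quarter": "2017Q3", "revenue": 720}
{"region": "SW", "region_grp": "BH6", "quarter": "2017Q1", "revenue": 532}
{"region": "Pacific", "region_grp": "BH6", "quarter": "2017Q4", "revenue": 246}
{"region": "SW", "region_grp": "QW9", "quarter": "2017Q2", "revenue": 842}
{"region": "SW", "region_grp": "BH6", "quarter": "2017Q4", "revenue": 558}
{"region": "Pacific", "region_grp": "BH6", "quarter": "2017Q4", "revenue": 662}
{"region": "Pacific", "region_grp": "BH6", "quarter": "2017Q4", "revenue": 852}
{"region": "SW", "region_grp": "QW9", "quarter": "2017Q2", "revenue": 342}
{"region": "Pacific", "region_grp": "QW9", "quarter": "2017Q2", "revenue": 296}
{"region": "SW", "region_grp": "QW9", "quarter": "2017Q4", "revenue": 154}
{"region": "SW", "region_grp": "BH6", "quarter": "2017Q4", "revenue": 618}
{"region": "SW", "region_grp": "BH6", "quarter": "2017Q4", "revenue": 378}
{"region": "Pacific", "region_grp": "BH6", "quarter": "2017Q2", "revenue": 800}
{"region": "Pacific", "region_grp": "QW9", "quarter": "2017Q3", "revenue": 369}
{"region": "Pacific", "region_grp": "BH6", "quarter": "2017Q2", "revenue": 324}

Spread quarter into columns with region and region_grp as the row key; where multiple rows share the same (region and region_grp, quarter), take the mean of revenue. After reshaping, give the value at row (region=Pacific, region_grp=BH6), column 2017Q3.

353.20

Rows with region=Pacific, region_grp=BH6 and quarter=2017Q3: revenue values are 52, 437, 61, 231, 985.
(52 + 437 + 61 + 231 + 985) / 5 = 353.20.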